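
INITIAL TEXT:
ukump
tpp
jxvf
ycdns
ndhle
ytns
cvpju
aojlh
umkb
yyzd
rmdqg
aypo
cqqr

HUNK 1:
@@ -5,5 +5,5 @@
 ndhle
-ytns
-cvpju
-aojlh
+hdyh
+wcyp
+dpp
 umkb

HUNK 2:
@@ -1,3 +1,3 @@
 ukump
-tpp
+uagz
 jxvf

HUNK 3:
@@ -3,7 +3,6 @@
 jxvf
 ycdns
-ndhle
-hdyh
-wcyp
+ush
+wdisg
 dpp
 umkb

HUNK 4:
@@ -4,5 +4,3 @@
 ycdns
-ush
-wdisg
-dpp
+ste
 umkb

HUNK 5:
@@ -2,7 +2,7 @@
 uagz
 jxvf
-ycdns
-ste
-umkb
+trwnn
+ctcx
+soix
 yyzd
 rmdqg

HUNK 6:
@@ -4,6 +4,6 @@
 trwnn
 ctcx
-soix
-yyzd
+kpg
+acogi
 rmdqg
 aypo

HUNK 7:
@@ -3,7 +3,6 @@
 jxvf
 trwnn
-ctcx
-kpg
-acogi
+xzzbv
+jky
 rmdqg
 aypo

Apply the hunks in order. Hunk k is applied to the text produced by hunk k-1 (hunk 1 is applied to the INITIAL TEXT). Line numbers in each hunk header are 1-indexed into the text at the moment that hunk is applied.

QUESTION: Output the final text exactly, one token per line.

Hunk 1: at line 5 remove [ytns,cvpju,aojlh] add [hdyh,wcyp,dpp] -> 13 lines: ukump tpp jxvf ycdns ndhle hdyh wcyp dpp umkb yyzd rmdqg aypo cqqr
Hunk 2: at line 1 remove [tpp] add [uagz] -> 13 lines: ukump uagz jxvf ycdns ndhle hdyh wcyp dpp umkb yyzd rmdqg aypo cqqr
Hunk 3: at line 3 remove [ndhle,hdyh,wcyp] add [ush,wdisg] -> 12 lines: ukump uagz jxvf ycdns ush wdisg dpp umkb yyzd rmdqg aypo cqqr
Hunk 4: at line 4 remove [ush,wdisg,dpp] add [ste] -> 10 lines: ukump uagz jxvf ycdns ste umkb yyzd rmdqg aypo cqqr
Hunk 5: at line 2 remove [ycdns,ste,umkb] add [trwnn,ctcx,soix] -> 10 lines: ukump uagz jxvf trwnn ctcx soix yyzd rmdqg aypo cqqr
Hunk 6: at line 4 remove [soix,yyzd] add [kpg,acogi] -> 10 lines: ukump uagz jxvf trwnn ctcx kpg acogi rmdqg aypo cqqr
Hunk 7: at line 3 remove [ctcx,kpg,acogi] add [xzzbv,jky] -> 9 lines: ukump uagz jxvf trwnn xzzbv jky rmdqg aypo cqqr

Answer: ukump
uagz
jxvf
trwnn
xzzbv
jky
rmdqg
aypo
cqqr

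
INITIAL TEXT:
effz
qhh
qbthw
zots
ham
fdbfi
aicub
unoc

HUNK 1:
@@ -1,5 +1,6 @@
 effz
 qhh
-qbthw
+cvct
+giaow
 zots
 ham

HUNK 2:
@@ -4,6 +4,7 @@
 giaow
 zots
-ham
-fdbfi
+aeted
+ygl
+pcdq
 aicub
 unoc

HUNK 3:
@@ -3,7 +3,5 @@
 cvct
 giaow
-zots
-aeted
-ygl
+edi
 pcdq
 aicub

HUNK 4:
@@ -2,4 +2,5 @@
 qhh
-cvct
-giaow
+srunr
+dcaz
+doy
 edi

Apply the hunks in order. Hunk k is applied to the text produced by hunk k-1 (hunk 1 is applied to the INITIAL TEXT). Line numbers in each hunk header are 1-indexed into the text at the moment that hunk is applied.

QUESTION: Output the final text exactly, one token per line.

Hunk 1: at line 1 remove [qbthw] add [cvct,giaow] -> 9 lines: effz qhh cvct giaow zots ham fdbfi aicub unoc
Hunk 2: at line 4 remove [ham,fdbfi] add [aeted,ygl,pcdq] -> 10 lines: effz qhh cvct giaow zots aeted ygl pcdq aicub unoc
Hunk 3: at line 3 remove [zots,aeted,ygl] add [edi] -> 8 lines: effz qhh cvct giaow edi pcdq aicub unoc
Hunk 4: at line 2 remove [cvct,giaow] add [srunr,dcaz,doy] -> 9 lines: effz qhh srunr dcaz doy edi pcdq aicub unoc

Answer: effz
qhh
srunr
dcaz
doy
edi
pcdq
aicub
unoc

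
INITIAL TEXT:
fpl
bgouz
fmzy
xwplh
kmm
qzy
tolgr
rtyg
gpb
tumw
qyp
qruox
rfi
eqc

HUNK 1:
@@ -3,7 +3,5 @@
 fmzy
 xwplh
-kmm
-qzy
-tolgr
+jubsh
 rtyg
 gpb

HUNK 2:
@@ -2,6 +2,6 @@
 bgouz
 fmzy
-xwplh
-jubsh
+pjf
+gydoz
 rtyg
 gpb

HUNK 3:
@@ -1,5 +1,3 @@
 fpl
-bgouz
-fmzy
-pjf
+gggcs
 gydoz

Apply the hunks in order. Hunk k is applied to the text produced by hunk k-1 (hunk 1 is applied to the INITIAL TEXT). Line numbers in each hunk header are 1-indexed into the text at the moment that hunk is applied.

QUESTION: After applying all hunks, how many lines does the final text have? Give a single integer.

Hunk 1: at line 3 remove [kmm,qzy,tolgr] add [jubsh] -> 12 lines: fpl bgouz fmzy xwplh jubsh rtyg gpb tumw qyp qruox rfi eqc
Hunk 2: at line 2 remove [xwplh,jubsh] add [pjf,gydoz] -> 12 lines: fpl bgouz fmzy pjf gydoz rtyg gpb tumw qyp qruox rfi eqc
Hunk 3: at line 1 remove [bgouz,fmzy,pjf] add [gggcs] -> 10 lines: fpl gggcs gydoz rtyg gpb tumw qyp qruox rfi eqc
Final line count: 10

Answer: 10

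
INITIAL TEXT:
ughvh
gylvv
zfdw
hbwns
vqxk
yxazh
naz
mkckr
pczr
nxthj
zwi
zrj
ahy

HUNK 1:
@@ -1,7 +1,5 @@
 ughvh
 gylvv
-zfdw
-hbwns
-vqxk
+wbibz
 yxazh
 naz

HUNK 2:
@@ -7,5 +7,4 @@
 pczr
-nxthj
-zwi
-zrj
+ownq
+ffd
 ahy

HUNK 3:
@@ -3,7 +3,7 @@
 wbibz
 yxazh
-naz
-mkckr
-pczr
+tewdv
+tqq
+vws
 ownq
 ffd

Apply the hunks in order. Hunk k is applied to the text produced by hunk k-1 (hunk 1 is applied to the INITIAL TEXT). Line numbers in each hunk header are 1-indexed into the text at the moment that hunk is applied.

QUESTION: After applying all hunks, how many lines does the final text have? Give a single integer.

Hunk 1: at line 1 remove [zfdw,hbwns,vqxk] add [wbibz] -> 11 lines: ughvh gylvv wbibz yxazh naz mkckr pczr nxthj zwi zrj ahy
Hunk 2: at line 7 remove [nxthj,zwi,zrj] add [ownq,ffd] -> 10 lines: ughvh gylvv wbibz yxazh naz mkckr pczr ownq ffd ahy
Hunk 3: at line 3 remove [naz,mkckr,pczr] add [tewdv,tqq,vws] -> 10 lines: ughvh gylvv wbibz yxazh tewdv tqq vws ownq ffd ahy
Final line count: 10

Answer: 10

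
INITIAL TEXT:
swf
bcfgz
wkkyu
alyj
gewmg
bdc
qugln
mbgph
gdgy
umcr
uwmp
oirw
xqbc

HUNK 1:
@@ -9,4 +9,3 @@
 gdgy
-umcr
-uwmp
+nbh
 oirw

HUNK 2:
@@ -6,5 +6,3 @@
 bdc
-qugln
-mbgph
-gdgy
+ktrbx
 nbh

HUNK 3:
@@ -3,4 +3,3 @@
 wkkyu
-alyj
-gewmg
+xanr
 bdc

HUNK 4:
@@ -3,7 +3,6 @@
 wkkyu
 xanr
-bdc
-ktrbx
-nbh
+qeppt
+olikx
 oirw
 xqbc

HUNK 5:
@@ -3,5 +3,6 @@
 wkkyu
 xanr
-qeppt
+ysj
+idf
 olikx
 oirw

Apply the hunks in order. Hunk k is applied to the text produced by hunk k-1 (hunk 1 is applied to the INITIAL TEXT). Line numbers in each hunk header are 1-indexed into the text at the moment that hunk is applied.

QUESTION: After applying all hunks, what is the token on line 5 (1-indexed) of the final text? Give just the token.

Hunk 1: at line 9 remove [umcr,uwmp] add [nbh] -> 12 lines: swf bcfgz wkkyu alyj gewmg bdc qugln mbgph gdgy nbh oirw xqbc
Hunk 2: at line 6 remove [qugln,mbgph,gdgy] add [ktrbx] -> 10 lines: swf bcfgz wkkyu alyj gewmg bdc ktrbx nbh oirw xqbc
Hunk 3: at line 3 remove [alyj,gewmg] add [xanr] -> 9 lines: swf bcfgz wkkyu xanr bdc ktrbx nbh oirw xqbc
Hunk 4: at line 3 remove [bdc,ktrbx,nbh] add [qeppt,olikx] -> 8 lines: swf bcfgz wkkyu xanr qeppt olikx oirw xqbc
Hunk 5: at line 3 remove [qeppt] add [ysj,idf] -> 9 lines: swf bcfgz wkkyu xanr ysj idf olikx oirw xqbc
Final line 5: ysj

Answer: ysj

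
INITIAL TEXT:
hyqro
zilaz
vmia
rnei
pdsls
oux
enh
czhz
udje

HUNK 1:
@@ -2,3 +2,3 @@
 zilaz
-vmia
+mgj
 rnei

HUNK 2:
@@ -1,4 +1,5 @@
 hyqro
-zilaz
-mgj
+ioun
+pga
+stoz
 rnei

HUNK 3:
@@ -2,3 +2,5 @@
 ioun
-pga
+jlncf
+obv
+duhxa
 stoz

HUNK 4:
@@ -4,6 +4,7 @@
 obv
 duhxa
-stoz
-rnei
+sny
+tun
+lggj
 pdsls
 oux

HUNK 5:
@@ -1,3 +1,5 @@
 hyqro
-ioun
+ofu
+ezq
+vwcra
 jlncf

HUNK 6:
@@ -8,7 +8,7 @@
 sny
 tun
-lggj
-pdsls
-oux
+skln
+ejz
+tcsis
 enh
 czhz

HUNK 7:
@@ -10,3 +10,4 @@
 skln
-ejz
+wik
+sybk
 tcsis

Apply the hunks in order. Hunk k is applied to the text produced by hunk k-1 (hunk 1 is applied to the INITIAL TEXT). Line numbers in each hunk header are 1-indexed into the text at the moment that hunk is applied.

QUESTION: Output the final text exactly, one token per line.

Hunk 1: at line 2 remove [vmia] add [mgj] -> 9 lines: hyqro zilaz mgj rnei pdsls oux enh czhz udje
Hunk 2: at line 1 remove [zilaz,mgj] add [ioun,pga,stoz] -> 10 lines: hyqro ioun pga stoz rnei pdsls oux enh czhz udje
Hunk 3: at line 2 remove [pga] add [jlncf,obv,duhxa] -> 12 lines: hyqro ioun jlncf obv duhxa stoz rnei pdsls oux enh czhz udje
Hunk 4: at line 4 remove [stoz,rnei] add [sny,tun,lggj] -> 13 lines: hyqro ioun jlncf obv duhxa sny tun lggj pdsls oux enh czhz udje
Hunk 5: at line 1 remove [ioun] add [ofu,ezq,vwcra] -> 15 lines: hyqro ofu ezq vwcra jlncf obv duhxa sny tun lggj pdsls oux enh czhz udje
Hunk 6: at line 8 remove [lggj,pdsls,oux] add [skln,ejz,tcsis] -> 15 lines: hyqro ofu ezq vwcra jlncf obv duhxa sny tun skln ejz tcsis enh czhz udje
Hunk 7: at line 10 remove [ejz] add [wik,sybk] -> 16 lines: hyqro ofu ezq vwcra jlncf obv duhxa sny tun skln wik sybk tcsis enh czhz udje

Answer: hyqro
ofu
ezq
vwcra
jlncf
obv
duhxa
sny
tun
skln
wik
sybk
tcsis
enh
czhz
udje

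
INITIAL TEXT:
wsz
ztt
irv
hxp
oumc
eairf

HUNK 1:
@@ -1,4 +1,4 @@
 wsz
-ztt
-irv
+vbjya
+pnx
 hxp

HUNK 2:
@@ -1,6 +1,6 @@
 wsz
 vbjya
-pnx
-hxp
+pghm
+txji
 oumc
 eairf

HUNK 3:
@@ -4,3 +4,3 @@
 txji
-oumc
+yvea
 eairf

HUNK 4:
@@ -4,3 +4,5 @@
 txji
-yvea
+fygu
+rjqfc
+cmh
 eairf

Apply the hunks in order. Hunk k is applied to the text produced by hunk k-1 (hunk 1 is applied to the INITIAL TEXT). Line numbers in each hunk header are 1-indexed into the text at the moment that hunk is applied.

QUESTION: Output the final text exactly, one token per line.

Answer: wsz
vbjya
pghm
txji
fygu
rjqfc
cmh
eairf

Derivation:
Hunk 1: at line 1 remove [ztt,irv] add [vbjya,pnx] -> 6 lines: wsz vbjya pnx hxp oumc eairf
Hunk 2: at line 1 remove [pnx,hxp] add [pghm,txji] -> 6 lines: wsz vbjya pghm txji oumc eairf
Hunk 3: at line 4 remove [oumc] add [yvea] -> 6 lines: wsz vbjya pghm txji yvea eairf
Hunk 4: at line 4 remove [yvea] add [fygu,rjqfc,cmh] -> 8 lines: wsz vbjya pghm txji fygu rjqfc cmh eairf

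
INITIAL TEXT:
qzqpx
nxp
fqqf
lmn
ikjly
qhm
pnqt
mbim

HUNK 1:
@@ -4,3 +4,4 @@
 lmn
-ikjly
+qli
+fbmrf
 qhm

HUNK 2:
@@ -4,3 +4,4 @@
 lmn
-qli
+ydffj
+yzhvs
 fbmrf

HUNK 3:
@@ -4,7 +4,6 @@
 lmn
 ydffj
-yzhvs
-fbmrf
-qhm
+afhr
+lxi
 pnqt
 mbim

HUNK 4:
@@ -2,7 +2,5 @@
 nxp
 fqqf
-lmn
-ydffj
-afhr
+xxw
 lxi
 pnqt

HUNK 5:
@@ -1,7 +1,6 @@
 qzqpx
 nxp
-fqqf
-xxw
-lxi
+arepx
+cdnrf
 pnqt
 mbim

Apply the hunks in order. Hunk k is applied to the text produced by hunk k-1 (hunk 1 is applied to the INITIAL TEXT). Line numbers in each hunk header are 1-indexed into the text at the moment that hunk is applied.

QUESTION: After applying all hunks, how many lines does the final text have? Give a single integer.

Answer: 6

Derivation:
Hunk 1: at line 4 remove [ikjly] add [qli,fbmrf] -> 9 lines: qzqpx nxp fqqf lmn qli fbmrf qhm pnqt mbim
Hunk 2: at line 4 remove [qli] add [ydffj,yzhvs] -> 10 lines: qzqpx nxp fqqf lmn ydffj yzhvs fbmrf qhm pnqt mbim
Hunk 3: at line 4 remove [yzhvs,fbmrf,qhm] add [afhr,lxi] -> 9 lines: qzqpx nxp fqqf lmn ydffj afhr lxi pnqt mbim
Hunk 4: at line 2 remove [lmn,ydffj,afhr] add [xxw] -> 7 lines: qzqpx nxp fqqf xxw lxi pnqt mbim
Hunk 5: at line 1 remove [fqqf,xxw,lxi] add [arepx,cdnrf] -> 6 lines: qzqpx nxp arepx cdnrf pnqt mbim
Final line count: 6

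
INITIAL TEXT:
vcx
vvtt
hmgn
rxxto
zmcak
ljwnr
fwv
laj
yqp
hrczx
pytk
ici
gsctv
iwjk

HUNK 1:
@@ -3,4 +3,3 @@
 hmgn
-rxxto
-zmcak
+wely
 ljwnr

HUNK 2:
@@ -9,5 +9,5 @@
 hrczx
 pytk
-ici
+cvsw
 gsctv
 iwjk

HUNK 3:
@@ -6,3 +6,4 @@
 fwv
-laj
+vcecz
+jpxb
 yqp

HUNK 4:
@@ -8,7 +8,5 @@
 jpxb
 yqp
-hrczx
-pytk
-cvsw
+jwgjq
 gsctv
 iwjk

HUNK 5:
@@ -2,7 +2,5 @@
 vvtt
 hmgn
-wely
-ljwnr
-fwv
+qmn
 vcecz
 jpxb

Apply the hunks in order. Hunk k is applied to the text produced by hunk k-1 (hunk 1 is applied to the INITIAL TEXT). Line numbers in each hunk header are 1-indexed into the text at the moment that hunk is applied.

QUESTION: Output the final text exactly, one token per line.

Answer: vcx
vvtt
hmgn
qmn
vcecz
jpxb
yqp
jwgjq
gsctv
iwjk

Derivation:
Hunk 1: at line 3 remove [rxxto,zmcak] add [wely] -> 13 lines: vcx vvtt hmgn wely ljwnr fwv laj yqp hrczx pytk ici gsctv iwjk
Hunk 2: at line 9 remove [ici] add [cvsw] -> 13 lines: vcx vvtt hmgn wely ljwnr fwv laj yqp hrczx pytk cvsw gsctv iwjk
Hunk 3: at line 6 remove [laj] add [vcecz,jpxb] -> 14 lines: vcx vvtt hmgn wely ljwnr fwv vcecz jpxb yqp hrczx pytk cvsw gsctv iwjk
Hunk 4: at line 8 remove [hrczx,pytk,cvsw] add [jwgjq] -> 12 lines: vcx vvtt hmgn wely ljwnr fwv vcecz jpxb yqp jwgjq gsctv iwjk
Hunk 5: at line 2 remove [wely,ljwnr,fwv] add [qmn] -> 10 lines: vcx vvtt hmgn qmn vcecz jpxb yqp jwgjq gsctv iwjk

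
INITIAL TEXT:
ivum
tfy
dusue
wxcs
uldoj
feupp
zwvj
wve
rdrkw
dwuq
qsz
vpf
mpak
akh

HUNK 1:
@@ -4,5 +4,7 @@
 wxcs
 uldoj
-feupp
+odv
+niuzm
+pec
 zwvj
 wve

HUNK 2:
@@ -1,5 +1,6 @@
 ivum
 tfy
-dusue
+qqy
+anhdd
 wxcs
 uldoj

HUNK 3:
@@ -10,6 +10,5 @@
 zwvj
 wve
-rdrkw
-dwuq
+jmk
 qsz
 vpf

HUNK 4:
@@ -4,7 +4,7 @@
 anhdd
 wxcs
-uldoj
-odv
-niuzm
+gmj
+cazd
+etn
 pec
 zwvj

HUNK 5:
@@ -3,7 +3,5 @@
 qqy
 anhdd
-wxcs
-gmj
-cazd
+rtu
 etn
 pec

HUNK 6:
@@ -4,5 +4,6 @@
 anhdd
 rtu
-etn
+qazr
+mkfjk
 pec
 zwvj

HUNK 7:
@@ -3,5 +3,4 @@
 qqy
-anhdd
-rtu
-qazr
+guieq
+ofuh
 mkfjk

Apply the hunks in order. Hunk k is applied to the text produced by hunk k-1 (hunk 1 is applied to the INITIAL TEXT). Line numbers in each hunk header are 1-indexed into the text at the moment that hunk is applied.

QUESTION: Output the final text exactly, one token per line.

Answer: ivum
tfy
qqy
guieq
ofuh
mkfjk
pec
zwvj
wve
jmk
qsz
vpf
mpak
akh

Derivation:
Hunk 1: at line 4 remove [feupp] add [odv,niuzm,pec] -> 16 lines: ivum tfy dusue wxcs uldoj odv niuzm pec zwvj wve rdrkw dwuq qsz vpf mpak akh
Hunk 2: at line 1 remove [dusue] add [qqy,anhdd] -> 17 lines: ivum tfy qqy anhdd wxcs uldoj odv niuzm pec zwvj wve rdrkw dwuq qsz vpf mpak akh
Hunk 3: at line 10 remove [rdrkw,dwuq] add [jmk] -> 16 lines: ivum tfy qqy anhdd wxcs uldoj odv niuzm pec zwvj wve jmk qsz vpf mpak akh
Hunk 4: at line 4 remove [uldoj,odv,niuzm] add [gmj,cazd,etn] -> 16 lines: ivum tfy qqy anhdd wxcs gmj cazd etn pec zwvj wve jmk qsz vpf mpak akh
Hunk 5: at line 3 remove [wxcs,gmj,cazd] add [rtu] -> 14 lines: ivum tfy qqy anhdd rtu etn pec zwvj wve jmk qsz vpf mpak akh
Hunk 6: at line 4 remove [etn] add [qazr,mkfjk] -> 15 lines: ivum tfy qqy anhdd rtu qazr mkfjk pec zwvj wve jmk qsz vpf mpak akh
Hunk 7: at line 3 remove [anhdd,rtu,qazr] add [guieq,ofuh] -> 14 lines: ivum tfy qqy guieq ofuh mkfjk pec zwvj wve jmk qsz vpf mpak akh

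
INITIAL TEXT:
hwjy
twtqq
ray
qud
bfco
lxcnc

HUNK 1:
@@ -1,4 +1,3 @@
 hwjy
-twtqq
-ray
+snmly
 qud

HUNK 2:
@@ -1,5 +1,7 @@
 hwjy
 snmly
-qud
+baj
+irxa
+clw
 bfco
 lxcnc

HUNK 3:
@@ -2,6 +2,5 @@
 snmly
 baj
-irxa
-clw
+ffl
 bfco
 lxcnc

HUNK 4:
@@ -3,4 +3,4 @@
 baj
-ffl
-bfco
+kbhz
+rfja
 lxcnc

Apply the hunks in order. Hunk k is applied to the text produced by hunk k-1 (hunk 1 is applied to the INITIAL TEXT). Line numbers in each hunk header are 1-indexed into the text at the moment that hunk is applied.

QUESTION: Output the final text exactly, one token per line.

Answer: hwjy
snmly
baj
kbhz
rfja
lxcnc

Derivation:
Hunk 1: at line 1 remove [twtqq,ray] add [snmly] -> 5 lines: hwjy snmly qud bfco lxcnc
Hunk 2: at line 1 remove [qud] add [baj,irxa,clw] -> 7 lines: hwjy snmly baj irxa clw bfco lxcnc
Hunk 3: at line 2 remove [irxa,clw] add [ffl] -> 6 lines: hwjy snmly baj ffl bfco lxcnc
Hunk 4: at line 3 remove [ffl,bfco] add [kbhz,rfja] -> 6 lines: hwjy snmly baj kbhz rfja lxcnc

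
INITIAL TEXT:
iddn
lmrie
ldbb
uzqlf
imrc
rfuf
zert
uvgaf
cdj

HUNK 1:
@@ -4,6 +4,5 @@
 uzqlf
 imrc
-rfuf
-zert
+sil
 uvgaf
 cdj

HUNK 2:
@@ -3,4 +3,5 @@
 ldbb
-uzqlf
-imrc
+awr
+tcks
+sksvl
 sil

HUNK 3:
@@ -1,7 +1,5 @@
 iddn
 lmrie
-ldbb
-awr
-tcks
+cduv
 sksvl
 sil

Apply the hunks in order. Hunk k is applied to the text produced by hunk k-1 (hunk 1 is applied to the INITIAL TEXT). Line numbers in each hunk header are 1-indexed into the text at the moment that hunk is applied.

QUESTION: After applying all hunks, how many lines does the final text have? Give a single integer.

Hunk 1: at line 4 remove [rfuf,zert] add [sil] -> 8 lines: iddn lmrie ldbb uzqlf imrc sil uvgaf cdj
Hunk 2: at line 3 remove [uzqlf,imrc] add [awr,tcks,sksvl] -> 9 lines: iddn lmrie ldbb awr tcks sksvl sil uvgaf cdj
Hunk 3: at line 1 remove [ldbb,awr,tcks] add [cduv] -> 7 lines: iddn lmrie cduv sksvl sil uvgaf cdj
Final line count: 7

Answer: 7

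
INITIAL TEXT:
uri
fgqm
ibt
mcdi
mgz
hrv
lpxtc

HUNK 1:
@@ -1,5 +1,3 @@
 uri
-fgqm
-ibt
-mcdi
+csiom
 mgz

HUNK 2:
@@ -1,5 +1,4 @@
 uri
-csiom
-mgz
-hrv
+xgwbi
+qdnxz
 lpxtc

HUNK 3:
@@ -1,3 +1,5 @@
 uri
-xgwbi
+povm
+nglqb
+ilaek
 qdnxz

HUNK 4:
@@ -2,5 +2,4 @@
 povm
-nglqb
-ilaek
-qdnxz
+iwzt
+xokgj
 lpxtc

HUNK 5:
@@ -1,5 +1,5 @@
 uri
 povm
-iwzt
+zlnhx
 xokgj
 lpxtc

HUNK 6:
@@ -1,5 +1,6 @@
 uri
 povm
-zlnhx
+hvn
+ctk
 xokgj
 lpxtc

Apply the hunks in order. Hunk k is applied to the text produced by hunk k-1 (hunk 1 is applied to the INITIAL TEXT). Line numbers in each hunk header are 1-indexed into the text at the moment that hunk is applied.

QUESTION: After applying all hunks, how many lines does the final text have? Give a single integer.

Hunk 1: at line 1 remove [fgqm,ibt,mcdi] add [csiom] -> 5 lines: uri csiom mgz hrv lpxtc
Hunk 2: at line 1 remove [csiom,mgz,hrv] add [xgwbi,qdnxz] -> 4 lines: uri xgwbi qdnxz lpxtc
Hunk 3: at line 1 remove [xgwbi] add [povm,nglqb,ilaek] -> 6 lines: uri povm nglqb ilaek qdnxz lpxtc
Hunk 4: at line 2 remove [nglqb,ilaek,qdnxz] add [iwzt,xokgj] -> 5 lines: uri povm iwzt xokgj lpxtc
Hunk 5: at line 1 remove [iwzt] add [zlnhx] -> 5 lines: uri povm zlnhx xokgj lpxtc
Hunk 6: at line 1 remove [zlnhx] add [hvn,ctk] -> 6 lines: uri povm hvn ctk xokgj lpxtc
Final line count: 6

Answer: 6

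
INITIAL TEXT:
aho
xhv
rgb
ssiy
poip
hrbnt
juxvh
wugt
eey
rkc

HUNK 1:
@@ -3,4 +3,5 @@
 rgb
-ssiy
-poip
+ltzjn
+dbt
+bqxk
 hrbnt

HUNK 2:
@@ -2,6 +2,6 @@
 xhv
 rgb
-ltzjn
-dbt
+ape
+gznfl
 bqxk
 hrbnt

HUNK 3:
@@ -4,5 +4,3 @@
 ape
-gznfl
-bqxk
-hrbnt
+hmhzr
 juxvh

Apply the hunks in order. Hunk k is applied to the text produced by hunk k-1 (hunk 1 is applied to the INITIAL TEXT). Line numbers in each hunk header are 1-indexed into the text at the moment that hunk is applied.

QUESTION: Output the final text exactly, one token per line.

Answer: aho
xhv
rgb
ape
hmhzr
juxvh
wugt
eey
rkc

Derivation:
Hunk 1: at line 3 remove [ssiy,poip] add [ltzjn,dbt,bqxk] -> 11 lines: aho xhv rgb ltzjn dbt bqxk hrbnt juxvh wugt eey rkc
Hunk 2: at line 2 remove [ltzjn,dbt] add [ape,gznfl] -> 11 lines: aho xhv rgb ape gznfl bqxk hrbnt juxvh wugt eey rkc
Hunk 3: at line 4 remove [gznfl,bqxk,hrbnt] add [hmhzr] -> 9 lines: aho xhv rgb ape hmhzr juxvh wugt eey rkc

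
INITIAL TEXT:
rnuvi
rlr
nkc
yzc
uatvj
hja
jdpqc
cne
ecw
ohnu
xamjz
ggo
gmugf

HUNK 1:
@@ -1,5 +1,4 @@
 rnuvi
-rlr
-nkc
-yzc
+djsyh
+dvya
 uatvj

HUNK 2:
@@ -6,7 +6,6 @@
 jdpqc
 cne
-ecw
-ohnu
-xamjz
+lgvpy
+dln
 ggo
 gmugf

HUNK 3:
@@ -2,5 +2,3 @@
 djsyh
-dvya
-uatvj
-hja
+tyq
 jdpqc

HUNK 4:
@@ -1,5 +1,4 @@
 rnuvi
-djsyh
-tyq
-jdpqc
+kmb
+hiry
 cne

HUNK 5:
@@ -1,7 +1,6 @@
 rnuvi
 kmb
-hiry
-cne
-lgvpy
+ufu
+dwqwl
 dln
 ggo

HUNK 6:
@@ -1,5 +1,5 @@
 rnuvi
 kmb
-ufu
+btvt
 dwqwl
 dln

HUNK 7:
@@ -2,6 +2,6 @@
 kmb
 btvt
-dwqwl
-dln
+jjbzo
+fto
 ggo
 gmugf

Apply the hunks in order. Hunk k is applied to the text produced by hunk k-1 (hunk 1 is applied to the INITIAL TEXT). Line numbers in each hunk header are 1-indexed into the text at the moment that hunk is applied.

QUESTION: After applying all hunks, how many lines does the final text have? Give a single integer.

Hunk 1: at line 1 remove [rlr,nkc,yzc] add [djsyh,dvya] -> 12 lines: rnuvi djsyh dvya uatvj hja jdpqc cne ecw ohnu xamjz ggo gmugf
Hunk 2: at line 6 remove [ecw,ohnu,xamjz] add [lgvpy,dln] -> 11 lines: rnuvi djsyh dvya uatvj hja jdpqc cne lgvpy dln ggo gmugf
Hunk 3: at line 2 remove [dvya,uatvj,hja] add [tyq] -> 9 lines: rnuvi djsyh tyq jdpqc cne lgvpy dln ggo gmugf
Hunk 4: at line 1 remove [djsyh,tyq,jdpqc] add [kmb,hiry] -> 8 lines: rnuvi kmb hiry cne lgvpy dln ggo gmugf
Hunk 5: at line 1 remove [hiry,cne,lgvpy] add [ufu,dwqwl] -> 7 lines: rnuvi kmb ufu dwqwl dln ggo gmugf
Hunk 6: at line 1 remove [ufu] add [btvt] -> 7 lines: rnuvi kmb btvt dwqwl dln ggo gmugf
Hunk 7: at line 2 remove [dwqwl,dln] add [jjbzo,fto] -> 7 lines: rnuvi kmb btvt jjbzo fto ggo gmugf
Final line count: 7

Answer: 7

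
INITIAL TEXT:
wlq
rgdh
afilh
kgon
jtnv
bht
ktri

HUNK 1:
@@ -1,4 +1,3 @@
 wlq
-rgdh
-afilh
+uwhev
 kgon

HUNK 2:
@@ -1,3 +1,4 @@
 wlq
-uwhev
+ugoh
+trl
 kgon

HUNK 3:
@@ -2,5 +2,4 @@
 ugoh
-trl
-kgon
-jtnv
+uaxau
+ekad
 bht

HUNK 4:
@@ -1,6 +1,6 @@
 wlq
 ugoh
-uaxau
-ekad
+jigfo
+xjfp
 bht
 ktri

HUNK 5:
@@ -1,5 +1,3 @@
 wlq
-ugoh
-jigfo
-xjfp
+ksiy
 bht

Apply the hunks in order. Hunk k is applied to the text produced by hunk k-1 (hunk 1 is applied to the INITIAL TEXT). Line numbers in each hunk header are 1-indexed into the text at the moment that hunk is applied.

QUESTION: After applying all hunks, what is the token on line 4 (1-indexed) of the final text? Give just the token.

Hunk 1: at line 1 remove [rgdh,afilh] add [uwhev] -> 6 lines: wlq uwhev kgon jtnv bht ktri
Hunk 2: at line 1 remove [uwhev] add [ugoh,trl] -> 7 lines: wlq ugoh trl kgon jtnv bht ktri
Hunk 3: at line 2 remove [trl,kgon,jtnv] add [uaxau,ekad] -> 6 lines: wlq ugoh uaxau ekad bht ktri
Hunk 4: at line 1 remove [uaxau,ekad] add [jigfo,xjfp] -> 6 lines: wlq ugoh jigfo xjfp bht ktri
Hunk 5: at line 1 remove [ugoh,jigfo,xjfp] add [ksiy] -> 4 lines: wlq ksiy bht ktri
Final line 4: ktri

Answer: ktri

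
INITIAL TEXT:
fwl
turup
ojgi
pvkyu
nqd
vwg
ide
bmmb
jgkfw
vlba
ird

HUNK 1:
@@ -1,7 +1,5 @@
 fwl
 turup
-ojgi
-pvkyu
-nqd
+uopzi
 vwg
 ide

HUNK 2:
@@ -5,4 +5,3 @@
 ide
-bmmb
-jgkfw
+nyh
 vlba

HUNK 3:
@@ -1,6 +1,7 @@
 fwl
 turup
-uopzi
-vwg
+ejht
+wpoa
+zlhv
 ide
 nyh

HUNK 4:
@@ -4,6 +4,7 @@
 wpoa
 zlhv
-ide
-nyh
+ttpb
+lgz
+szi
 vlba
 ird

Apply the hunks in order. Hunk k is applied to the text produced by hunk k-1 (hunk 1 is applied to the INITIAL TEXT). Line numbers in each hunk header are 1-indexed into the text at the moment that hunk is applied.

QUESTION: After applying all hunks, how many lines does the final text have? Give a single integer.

Answer: 10

Derivation:
Hunk 1: at line 1 remove [ojgi,pvkyu,nqd] add [uopzi] -> 9 lines: fwl turup uopzi vwg ide bmmb jgkfw vlba ird
Hunk 2: at line 5 remove [bmmb,jgkfw] add [nyh] -> 8 lines: fwl turup uopzi vwg ide nyh vlba ird
Hunk 3: at line 1 remove [uopzi,vwg] add [ejht,wpoa,zlhv] -> 9 lines: fwl turup ejht wpoa zlhv ide nyh vlba ird
Hunk 4: at line 4 remove [ide,nyh] add [ttpb,lgz,szi] -> 10 lines: fwl turup ejht wpoa zlhv ttpb lgz szi vlba ird
Final line count: 10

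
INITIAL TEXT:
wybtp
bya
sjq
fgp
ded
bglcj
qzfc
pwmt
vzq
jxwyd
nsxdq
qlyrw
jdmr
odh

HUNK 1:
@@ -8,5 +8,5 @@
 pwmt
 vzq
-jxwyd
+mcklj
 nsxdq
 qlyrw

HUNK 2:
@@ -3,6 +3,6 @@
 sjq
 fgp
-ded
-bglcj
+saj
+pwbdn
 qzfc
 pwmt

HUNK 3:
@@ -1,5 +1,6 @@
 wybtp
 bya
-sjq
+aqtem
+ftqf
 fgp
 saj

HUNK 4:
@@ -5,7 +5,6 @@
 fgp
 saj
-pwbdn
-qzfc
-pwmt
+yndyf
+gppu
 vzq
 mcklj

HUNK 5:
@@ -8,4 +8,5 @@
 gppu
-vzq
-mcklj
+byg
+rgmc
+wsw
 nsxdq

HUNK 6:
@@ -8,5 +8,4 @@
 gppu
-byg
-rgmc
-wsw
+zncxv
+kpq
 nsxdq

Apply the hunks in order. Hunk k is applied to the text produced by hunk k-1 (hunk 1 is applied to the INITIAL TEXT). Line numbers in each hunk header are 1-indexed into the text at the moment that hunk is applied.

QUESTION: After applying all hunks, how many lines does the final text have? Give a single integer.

Answer: 14

Derivation:
Hunk 1: at line 8 remove [jxwyd] add [mcklj] -> 14 lines: wybtp bya sjq fgp ded bglcj qzfc pwmt vzq mcklj nsxdq qlyrw jdmr odh
Hunk 2: at line 3 remove [ded,bglcj] add [saj,pwbdn] -> 14 lines: wybtp bya sjq fgp saj pwbdn qzfc pwmt vzq mcklj nsxdq qlyrw jdmr odh
Hunk 3: at line 1 remove [sjq] add [aqtem,ftqf] -> 15 lines: wybtp bya aqtem ftqf fgp saj pwbdn qzfc pwmt vzq mcklj nsxdq qlyrw jdmr odh
Hunk 4: at line 5 remove [pwbdn,qzfc,pwmt] add [yndyf,gppu] -> 14 lines: wybtp bya aqtem ftqf fgp saj yndyf gppu vzq mcklj nsxdq qlyrw jdmr odh
Hunk 5: at line 8 remove [vzq,mcklj] add [byg,rgmc,wsw] -> 15 lines: wybtp bya aqtem ftqf fgp saj yndyf gppu byg rgmc wsw nsxdq qlyrw jdmr odh
Hunk 6: at line 8 remove [byg,rgmc,wsw] add [zncxv,kpq] -> 14 lines: wybtp bya aqtem ftqf fgp saj yndyf gppu zncxv kpq nsxdq qlyrw jdmr odh
Final line count: 14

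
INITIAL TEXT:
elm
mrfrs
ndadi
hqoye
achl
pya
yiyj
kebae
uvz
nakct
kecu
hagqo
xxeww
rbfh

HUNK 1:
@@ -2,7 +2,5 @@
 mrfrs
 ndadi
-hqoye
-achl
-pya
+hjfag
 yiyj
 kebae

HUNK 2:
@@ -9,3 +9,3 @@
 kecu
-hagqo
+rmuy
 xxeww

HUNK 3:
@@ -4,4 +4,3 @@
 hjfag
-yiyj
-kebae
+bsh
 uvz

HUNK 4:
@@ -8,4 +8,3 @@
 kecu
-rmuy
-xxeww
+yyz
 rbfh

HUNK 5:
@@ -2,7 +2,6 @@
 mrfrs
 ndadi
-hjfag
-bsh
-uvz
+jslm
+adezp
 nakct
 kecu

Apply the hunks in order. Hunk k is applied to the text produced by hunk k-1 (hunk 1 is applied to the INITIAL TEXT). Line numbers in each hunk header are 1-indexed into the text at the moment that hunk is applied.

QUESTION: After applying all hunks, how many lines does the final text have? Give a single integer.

Hunk 1: at line 2 remove [hqoye,achl,pya] add [hjfag] -> 12 lines: elm mrfrs ndadi hjfag yiyj kebae uvz nakct kecu hagqo xxeww rbfh
Hunk 2: at line 9 remove [hagqo] add [rmuy] -> 12 lines: elm mrfrs ndadi hjfag yiyj kebae uvz nakct kecu rmuy xxeww rbfh
Hunk 3: at line 4 remove [yiyj,kebae] add [bsh] -> 11 lines: elm mrfrs ndadi hjfag bsh uvz nakct kecu rmuy xxeww rbfh
Hunk 4: at line 8 remove [rmuy,xxeww] add [yyz] -> 10 lines: elm mrfrs ndadi hjfag bsh uvz nakct kecu yyz rbfh
Hunk 5: at line 2 remove [hjfag,bsh,uvz] add [jslm,adezp] -> 9 lines: elm mrfrs ndadi jslm adezp nakct kecu yyz rbfh
Final line count: 9

Answer: 9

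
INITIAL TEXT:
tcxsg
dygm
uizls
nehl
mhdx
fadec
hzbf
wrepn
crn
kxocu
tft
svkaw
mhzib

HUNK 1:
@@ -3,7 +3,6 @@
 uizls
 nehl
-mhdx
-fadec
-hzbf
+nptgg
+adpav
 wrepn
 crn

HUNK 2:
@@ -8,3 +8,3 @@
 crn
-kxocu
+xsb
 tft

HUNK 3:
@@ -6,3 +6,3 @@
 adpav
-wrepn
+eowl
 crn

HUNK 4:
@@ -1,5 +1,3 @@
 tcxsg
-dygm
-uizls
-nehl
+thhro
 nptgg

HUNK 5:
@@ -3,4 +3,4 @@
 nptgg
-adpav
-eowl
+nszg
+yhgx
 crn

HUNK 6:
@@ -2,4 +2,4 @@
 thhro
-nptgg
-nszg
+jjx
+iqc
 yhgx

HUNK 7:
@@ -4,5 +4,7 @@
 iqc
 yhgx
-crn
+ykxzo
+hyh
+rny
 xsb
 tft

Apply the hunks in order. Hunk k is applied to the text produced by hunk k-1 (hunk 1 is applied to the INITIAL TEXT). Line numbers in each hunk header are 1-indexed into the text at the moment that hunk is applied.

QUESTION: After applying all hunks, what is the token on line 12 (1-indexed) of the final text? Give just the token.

Answer: mhzib

Derivation:
Hunk 1: at line 3 remove [mhdx,fadec,hzbf] add [nptgg,adpav] -> 12 lines: tcxsg dygm uizls nehl nptgg adpav wrepn crn kxocu tft svkaw mhzib
Hunk 2: at line 8 remove [kxocu] add [xsb] -> 12 lines: tcxsg dygm uizls nehl nptgg adpav wrepn crn xsb tft svkaw mhzib
Hunk 3: at line 6 remove [wrepn] add [eowl] -> 12 lines: tcxsg dygm uizls nehl nptgg adpav eowl crn xsb tft svkaw mhzib
Hunk 4: at line 1 remove [dygm,uizls,nehl] add [thhro] -> 10 lines: tcxsg thhro nptgg adpav eowl crn xsb tft svkaw mhzib
Hunk 5: at line 3 remove [adpav,eowl] add [nszg,yhgx] -> 10 lines: tcxsg thhro nptgg nszg yhgx crn xsb tft svkaw mhzib
Hunk 6: at line 2 remove [nptgg,nszg] add [jjx,iqc] -> 10 lines: tcxsg thhro jjx iqc yhgx crn xsb tft svkaw mhzib
Hunk 7: at line 4 remove [crn] add [ykxzo,hyh,rny] -> 12 lines: tcxsg thhro jjx iqc yhgx ykxzo hyh rny xsb tft svkaw mhzib
Final line 12: mhzib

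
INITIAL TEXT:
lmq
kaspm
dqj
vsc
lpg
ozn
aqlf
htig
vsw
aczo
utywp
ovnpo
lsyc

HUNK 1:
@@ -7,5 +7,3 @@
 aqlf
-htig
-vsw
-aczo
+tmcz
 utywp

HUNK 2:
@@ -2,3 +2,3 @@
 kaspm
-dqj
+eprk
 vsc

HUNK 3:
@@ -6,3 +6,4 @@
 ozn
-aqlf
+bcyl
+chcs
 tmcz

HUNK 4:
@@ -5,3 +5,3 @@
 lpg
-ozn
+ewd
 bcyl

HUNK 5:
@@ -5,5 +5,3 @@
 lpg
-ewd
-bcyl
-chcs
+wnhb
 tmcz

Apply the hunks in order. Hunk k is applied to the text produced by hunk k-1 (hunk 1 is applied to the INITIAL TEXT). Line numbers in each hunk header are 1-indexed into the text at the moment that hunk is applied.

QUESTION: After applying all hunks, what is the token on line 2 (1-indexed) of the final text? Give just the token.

Hunk 1: at line 7 remove [htig,vsw,aczo] add [tmcz] -> 11 lines: lmq kaspm dqj vsc lpg ozn aqlf tmcz utywp ovnpo lsyc
Hunk 2: at line 2 remove [dqj] add [eprk] -> 11 lines: lmq kaspm eprk vsc lpg ozn aqlf tmcz utywp ovnpo lsyc
Hunk 3: at line 6 remove [aqlf] add [bcyl,chcs] -> 12 lines: lmq kaspm eprk vsc lpg ozn bcyl chcs tmcz utywp ovnpo lsyc
Hunk 4: at line 5 remove [ozn] add [ewd] -> 12 lines: lmq kaspm eprk vsc lpg ewd bcyl chcs tmcz utywp ovnpo lsyc
Hunk 5: at line 5 remove [ewd,bcyl,chcs] add [wnhb] -> 10 lines: lmq kaspm eprk vsc lpg wnhb tmcz utywp ovnpo lsyc
Final line 2: kaspm

Answer: kaspm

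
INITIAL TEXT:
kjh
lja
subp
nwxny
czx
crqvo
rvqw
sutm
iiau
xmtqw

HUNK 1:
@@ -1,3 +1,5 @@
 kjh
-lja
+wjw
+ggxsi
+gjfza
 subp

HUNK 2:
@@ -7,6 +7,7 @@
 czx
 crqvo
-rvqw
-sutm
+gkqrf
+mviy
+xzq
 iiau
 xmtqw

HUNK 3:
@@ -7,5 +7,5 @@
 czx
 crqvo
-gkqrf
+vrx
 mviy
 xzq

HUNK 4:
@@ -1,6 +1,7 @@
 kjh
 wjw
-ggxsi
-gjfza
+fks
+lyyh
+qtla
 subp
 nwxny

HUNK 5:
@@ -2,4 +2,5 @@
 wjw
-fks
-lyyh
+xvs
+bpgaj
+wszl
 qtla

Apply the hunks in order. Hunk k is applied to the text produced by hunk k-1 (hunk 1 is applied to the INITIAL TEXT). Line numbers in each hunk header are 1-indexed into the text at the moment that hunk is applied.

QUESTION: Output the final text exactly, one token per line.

Hunk 1: at line 1 remove [lja] add [wjw,ggxsi,gjfza] -> 12 lines: kjh wjw ggxsi gjfza subp nwxny czx crqvo rvqw sutm iiau xmtqw
Hunk 2: at line 7 remove [rvqw,sutm] add [gkqrf,mviy,xzq] -> 13 lines: kjh wjw ggxsi gjfza subp nwxny czx crqvo gkqrf mviy xzq iiau xmtqw
Hunk 3: at line 7 remove [gkqrf] add [vrx] -> 13 lines: kjh wjw ggxsi gjfza subp nwxny czx crqvo vrx mviy xzq iiau xmtqw
Hunk 4: at line 1 remove [ggxsi,gjfza] add [fks,lyyh,qtla] -> 14 lines: kjh wjw fks lyyh qtla subp nwxny czx crqvo vrx mviy xzq iiau xmtqw
Hunk 5: at line 2 remove [fks,lyyh] add [xvs,bpgaj,wszl] -> 15 lines: kjh wjw xvs bpgaj wszl qtla subp nwxny czx crqvo vrx mviy xzq iiau xmtqw

Answer: kjh
wjw
xvs
bpgaj
wszl
qtla
subp
nwxny
czx
crqvo
vrx
mviy
xzq
iiau
xmtqw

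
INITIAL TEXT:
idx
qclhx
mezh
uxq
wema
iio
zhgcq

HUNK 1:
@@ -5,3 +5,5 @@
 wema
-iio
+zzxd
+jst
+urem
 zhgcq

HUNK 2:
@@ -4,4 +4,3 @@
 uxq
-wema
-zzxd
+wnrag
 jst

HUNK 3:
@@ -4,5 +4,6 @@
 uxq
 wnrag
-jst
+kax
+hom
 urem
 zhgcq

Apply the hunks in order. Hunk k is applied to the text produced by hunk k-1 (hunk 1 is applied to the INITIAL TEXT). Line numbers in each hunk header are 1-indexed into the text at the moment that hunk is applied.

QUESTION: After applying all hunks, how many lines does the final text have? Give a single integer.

Answer: 9

Derivation:
Hunk 1: at line 5 remove [iio] add [zzxd,jst,urem] -> 9 lines: idx qclhx mezh uxq wema zzxd jst urem zhgcq
Hunk 2: at line 4 remove [wema,zzxd] add [wnrag] -> 8 lines: idx qclhx mezh uxq wnrag jst urem zhgcq
Hunk 3: at line 4 remove [jst] add [kax,hom] -> 9 lines: idx qclhx mezh uxq wnrag kax hom urem zhgcq
Final line count: 9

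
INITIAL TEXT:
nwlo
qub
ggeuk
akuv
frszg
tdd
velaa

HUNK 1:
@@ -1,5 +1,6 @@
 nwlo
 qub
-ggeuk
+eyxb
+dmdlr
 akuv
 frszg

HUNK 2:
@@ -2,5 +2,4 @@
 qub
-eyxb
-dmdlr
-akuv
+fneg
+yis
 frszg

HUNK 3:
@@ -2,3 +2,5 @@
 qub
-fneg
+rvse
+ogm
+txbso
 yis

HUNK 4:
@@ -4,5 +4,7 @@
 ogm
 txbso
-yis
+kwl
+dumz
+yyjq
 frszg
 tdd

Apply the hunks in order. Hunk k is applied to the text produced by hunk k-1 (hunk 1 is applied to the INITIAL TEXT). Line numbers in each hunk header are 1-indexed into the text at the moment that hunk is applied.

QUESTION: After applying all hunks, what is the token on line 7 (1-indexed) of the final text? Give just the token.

Answer: dumz

Derivation:
Hunk 1: at line 1 remove [ggeuk] add [eyxb,dmdlr] -> 8 lines: nwlo qub eyxb dmdlr akuv frszg tdd velaa
Hunk 2: at line 2 remove [eyxb,dmdlr,akuv] add [fneg,yis] -> 7 lines: nwlo qub fneg yis frszg tdd velaa
Hunk 3: at line 2 remove [fneg] add [rvse,ogm,txbso] -> 9 lines: nwlo qub rvse ogm txbso yis frszg tdd velaa
Hunk 4: at line 4 remove [yis] add [kwl,dumz,yyjq] -> 11 lines: nwlo qub rvse ogm txbso kwl dumz yyjq frszg tdd velaa
Final line 7: dumz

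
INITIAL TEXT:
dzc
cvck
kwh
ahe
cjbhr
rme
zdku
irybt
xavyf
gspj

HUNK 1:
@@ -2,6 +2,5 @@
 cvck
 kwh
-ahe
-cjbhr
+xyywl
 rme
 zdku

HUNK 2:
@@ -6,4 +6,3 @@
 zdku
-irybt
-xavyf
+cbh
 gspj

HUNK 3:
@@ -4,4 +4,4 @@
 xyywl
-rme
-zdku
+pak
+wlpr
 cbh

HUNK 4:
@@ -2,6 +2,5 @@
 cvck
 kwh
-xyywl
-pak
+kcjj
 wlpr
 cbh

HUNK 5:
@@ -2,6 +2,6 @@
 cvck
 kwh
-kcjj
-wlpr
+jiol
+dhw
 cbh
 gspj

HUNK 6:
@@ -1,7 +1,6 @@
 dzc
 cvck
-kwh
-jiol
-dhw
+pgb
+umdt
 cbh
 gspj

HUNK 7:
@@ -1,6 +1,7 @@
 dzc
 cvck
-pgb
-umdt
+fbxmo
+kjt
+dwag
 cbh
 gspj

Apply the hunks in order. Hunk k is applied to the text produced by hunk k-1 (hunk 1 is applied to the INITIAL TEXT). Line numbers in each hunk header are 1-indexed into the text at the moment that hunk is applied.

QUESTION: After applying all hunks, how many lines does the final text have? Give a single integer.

Answer: 7

Derivation:
Hunk 1: at line 2 remove [ahe,cjbhr] add [xyywl] -> 9 lines: dzc cvck kwh xyywl rme zdku irybt xavyf gspj
Hunk 2: at line 6 remove [irybt,xavyf] add [cbh] -> 8 lines: dzc cvck kwh xyywl rme zdku cbh gspj
Hunk 3: at line 4 remove [rme,zdku] add [pak,wlpr] -> 8 lines: dzc cvck kwh xyywl pak wlpr cbh gspj
Hunk 4: at line 2 remove [xyywl,pak] add [kcjj] -> 7 lines: dzc cvck kwh kcjj wlpr cbh gspj
Hunk 5: at line 2 remove [kcjj,wlpr] add [jiol,dhw] -> 7 lines: dzc cvck kwh jiol dhw cbh gspj
Hunk 6: at line 1 remove [kwh,jiol,dhw] add [pgb,umdt] -> 6 lines: dzc cvck pgb umdt cbh gspj
Hunk 7: at line 1 remove [pgb,umdt] add [fbxmo,kjt,dwag] -> 7 lines: dzc cvck fbxmo kjt dwag cbh gspj
Final line count: 7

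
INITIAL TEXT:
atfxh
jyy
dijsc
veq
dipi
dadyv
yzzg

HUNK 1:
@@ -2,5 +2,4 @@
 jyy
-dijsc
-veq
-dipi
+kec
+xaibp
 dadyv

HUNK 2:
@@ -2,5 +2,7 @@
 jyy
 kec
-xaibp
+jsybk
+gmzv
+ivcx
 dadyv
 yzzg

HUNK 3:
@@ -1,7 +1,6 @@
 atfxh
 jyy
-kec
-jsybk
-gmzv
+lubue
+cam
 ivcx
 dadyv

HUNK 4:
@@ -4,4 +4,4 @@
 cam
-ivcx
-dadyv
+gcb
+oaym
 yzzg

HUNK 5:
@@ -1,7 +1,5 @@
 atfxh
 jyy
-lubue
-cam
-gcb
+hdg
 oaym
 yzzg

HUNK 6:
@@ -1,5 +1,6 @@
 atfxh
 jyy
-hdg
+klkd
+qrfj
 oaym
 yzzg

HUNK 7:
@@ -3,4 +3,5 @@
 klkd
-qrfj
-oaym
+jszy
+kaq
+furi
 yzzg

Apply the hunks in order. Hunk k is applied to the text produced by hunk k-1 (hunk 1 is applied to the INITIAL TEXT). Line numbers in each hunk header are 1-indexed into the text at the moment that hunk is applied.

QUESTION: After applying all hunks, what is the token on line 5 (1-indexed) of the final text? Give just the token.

Answer: kaq

Derivation:
Hunk 1: at line 2 remove [dijsc,veq,dipi] add [kec,xaibp] -> 6 lines: atfxh jyy kec xaibp dadyv yzzg
Hunk 2: at line 2 remove [xaibp] add [jsybk,gmzv,ivcx] -> 8 lines: atfxh jyy kec jsybk gmzv ivcx dadyv yzzg
Hunk 3: at line 1 remove [kec,jsybk,gmzv] add [lubue,cam] -> 7 lines: atfxh jyy lubue cam ivcx dadyv yzzg
Hunk 4: at line 4 remove [ivcx,dadyv] add [gcb,oaym] -> 7 lines: atfxh jyy lubue cam gcb oaym yzzg
Hunk 5: at line 1 remove [lubue,cam,gcb] add [hdg] -> 5 lines: atfxh jyy hdg oaym yzzg
Hunk 6: at line 1 remove [hdg] add [klkd,qrfj] -> 6 lines: atfxh jyy klkd qrfj oaym yzzg
Hunk 7: at line 3 remove [qrfj,oaym] add [jszy,kaq,furi] -> 7 lines: atfxh jyy klkd jszy kaq furi yzzg
Final line 5: kaq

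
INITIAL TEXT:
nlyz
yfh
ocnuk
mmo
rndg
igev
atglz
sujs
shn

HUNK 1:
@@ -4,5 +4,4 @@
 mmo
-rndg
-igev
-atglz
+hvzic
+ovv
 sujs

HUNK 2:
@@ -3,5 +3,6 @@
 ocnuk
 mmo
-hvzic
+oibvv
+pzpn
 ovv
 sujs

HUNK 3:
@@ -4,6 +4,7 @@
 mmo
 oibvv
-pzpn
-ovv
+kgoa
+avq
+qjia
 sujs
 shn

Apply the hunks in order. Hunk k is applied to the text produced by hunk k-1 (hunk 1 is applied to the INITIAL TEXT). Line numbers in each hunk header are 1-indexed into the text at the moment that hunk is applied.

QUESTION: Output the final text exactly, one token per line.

Hunk 1: at line 4 remove [rndg,igev,atglz] add [hvzic,ovv] -> 8 lines: nlyz yfh ocnuk mmo hvzic ovv sujs shn
Hunk 2: at line 3 remove [hvzic] add [oibvv,pzpn] -> 9 lines: nlyz yfh ocnuk mmo oibvv pzpn ovv sujs shn
Hunk 3: at line 4 remove [pzpn,ovv] add [kgoa,avq,qjia] -> 10 lines: nlyz yfh ocnuk mmo oibvv kgoa avq qjia sujs shn

Answer: nlyz
yfh
ocnuk
mmo
oibvv
kgoa
avq
qjia
sujs
shn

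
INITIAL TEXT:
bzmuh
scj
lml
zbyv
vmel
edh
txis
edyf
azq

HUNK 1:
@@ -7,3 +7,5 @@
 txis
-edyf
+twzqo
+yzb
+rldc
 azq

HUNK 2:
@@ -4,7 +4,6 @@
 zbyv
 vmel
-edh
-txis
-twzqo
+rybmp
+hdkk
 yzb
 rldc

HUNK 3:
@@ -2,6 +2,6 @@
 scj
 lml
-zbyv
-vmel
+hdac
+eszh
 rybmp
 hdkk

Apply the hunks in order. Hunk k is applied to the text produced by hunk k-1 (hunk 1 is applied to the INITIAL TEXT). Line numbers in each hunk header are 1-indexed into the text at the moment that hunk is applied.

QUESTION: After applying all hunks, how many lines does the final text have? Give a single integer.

Answer: 10

Derivation:
Hunk 1: at line 7 remove [edyf] add [twzqo,yzb,rldc] -> 11 lines: bzmuh scj lml zbyv vmel edh txis twzqo yzb rldc azq
Hunk 2: at line 4 remove [edh,txis,twzqo] add [rybmp,hdkk] -> 10 lines: bzmuh scj lml zbyv vmel rybmp hdkk yzb rldc azq
Hunk 3: at line 2 remove [zbyv,vmel] add [hdac,eszh] -> 10 lines: bzmuh scj lml hdac eszh rybmp hdkk yzb rldc azq
Final line count: 10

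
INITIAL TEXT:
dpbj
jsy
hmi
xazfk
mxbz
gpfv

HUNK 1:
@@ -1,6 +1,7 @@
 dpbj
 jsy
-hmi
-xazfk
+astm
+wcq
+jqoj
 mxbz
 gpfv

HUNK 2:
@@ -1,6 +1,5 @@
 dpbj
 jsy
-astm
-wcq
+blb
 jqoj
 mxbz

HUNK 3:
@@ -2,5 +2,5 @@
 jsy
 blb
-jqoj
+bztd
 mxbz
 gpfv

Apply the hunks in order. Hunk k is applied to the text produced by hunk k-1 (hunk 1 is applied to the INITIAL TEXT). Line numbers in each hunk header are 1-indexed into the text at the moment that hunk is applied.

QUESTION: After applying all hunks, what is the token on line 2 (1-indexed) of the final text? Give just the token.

Answer: jsy

Derivation:
Hunk 1: at line 1 remove [hmi,xazfk] add [astm,wcq,jqoj] -> 7 lines: dpbj jsy astm wcq jqoj mxbz gpfv
Hunk 2: at line 1 remove [astm,wcq] add [blb] -> 6 lines: dpbj jsy blb jqoj mxbz gpfv
Hunk 3: at line 2 remove [jqoj] add [bztd] -> 6 lines: dpbj jsy blb bztd mxbz gpfv
Final line 2: jsy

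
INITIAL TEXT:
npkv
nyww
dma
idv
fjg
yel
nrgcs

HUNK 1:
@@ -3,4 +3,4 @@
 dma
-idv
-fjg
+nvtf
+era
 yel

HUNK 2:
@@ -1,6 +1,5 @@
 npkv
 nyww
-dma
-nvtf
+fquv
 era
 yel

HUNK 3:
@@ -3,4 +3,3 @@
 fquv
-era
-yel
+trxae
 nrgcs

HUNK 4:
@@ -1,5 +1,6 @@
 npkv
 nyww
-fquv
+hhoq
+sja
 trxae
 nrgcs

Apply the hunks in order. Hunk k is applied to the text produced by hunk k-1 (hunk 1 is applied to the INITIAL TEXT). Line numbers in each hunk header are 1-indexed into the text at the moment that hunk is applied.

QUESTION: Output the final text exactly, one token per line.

Answer: npkv
nyww
hhoq
sja
trxae
nrgcs

Derivation:
Hunk 1: at line 3 remove [idv,fjg] add [nvtf,era] -> 7 lines: npkv nyww dma nvtf era yel nrgcs
Hunk 2: at line 1 remove [dma,nvtf] add [fquv] -> 6 lines: npkv nyww fquv era yel nrgcs
Hunk 3: at line 3 remove [era,yel] add [trxae] -> 5 lines: npkv nyww fquv trxae nrgcs
Hunk 4: at line 1 remove [fquv] add [hhoq,sja] -> 6 lines: npkv nyww hhoq sja trxae nrgcs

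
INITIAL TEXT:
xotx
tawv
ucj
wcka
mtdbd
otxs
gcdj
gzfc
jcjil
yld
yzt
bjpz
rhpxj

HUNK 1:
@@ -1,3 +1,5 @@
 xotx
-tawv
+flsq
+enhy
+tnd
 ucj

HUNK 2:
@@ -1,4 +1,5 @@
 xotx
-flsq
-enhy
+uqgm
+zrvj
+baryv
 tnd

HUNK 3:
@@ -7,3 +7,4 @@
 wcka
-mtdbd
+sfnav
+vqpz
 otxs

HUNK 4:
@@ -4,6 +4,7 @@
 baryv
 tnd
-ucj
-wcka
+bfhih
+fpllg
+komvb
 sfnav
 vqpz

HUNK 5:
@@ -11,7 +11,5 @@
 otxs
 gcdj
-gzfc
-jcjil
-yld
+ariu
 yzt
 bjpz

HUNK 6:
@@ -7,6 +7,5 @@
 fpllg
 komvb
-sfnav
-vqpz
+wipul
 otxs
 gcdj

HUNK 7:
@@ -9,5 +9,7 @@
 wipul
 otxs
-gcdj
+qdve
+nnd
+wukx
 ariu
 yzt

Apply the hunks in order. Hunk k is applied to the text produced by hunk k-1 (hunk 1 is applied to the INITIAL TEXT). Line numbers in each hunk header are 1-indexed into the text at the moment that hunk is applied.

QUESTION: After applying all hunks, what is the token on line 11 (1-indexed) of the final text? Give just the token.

Answer: qdve

Derivation:
Hunk 1: at line 1 remove [tawv] add [flsq,enhy,tnd] -> 15 lines: xotx flsq enhy tnd ucj wcka mtdbd otxs gcdj gzfc jcjil yld yzt bjpz rhpxj
Hunk 2: at line 1 remove [flsq,enhy] add [uqgm,zrvj,baryv] -> 16 lines: xotx uqgm zrvj baryv tnd ucj wcka mtdbd otxs gcdj gzfc jcjil yld yzt bjpz rhpxj
Hunk 3: at line 7 remove [mtdbd] add [sfnav,vqpz] -> 17 lines: xotx uqgm zrvj baryv tnd ucj wcka sfnav vqpz otxs gcdj gzfc jcjil yld yzt bjpz rhpxj
Hunk 4: at line 4 remove [ucj,wcka] add [bfhih,fpllg,komvb] -> 18 lines: xotx uqgm zrvj baryv tnd bfhih fpllg komvb sfnav vqpz otxs gcdj gzfc jcjil yld yzt bjpz rhpxj
Hunk 5: at line 11 remove [gzfc,jcjil,yld] add [ariu] -> 16 lines: xotx uqgm zrvj baryv tnd bfhih fpllg komvb sfnav vqpz otxs gcdj ariu yzt bjpz rhpxj
Hunk 6: at line 7 remove [sfnav,vqpz] add [wipul] -> 15 lines: xotx uqgm zrvj baryv tnd bfhih fpllg komvb wipul otxs gcdj ariu yzt bjpz rhpxj
Hunk 7: at line 9 remove [gcdj] add [qdve,nnd,wukx] -> 17 lines: xotx uqgm zrvj baryv tnd bfhih fpllg komvb wipul otxs qdve nnd wukx ariu yzt bjpz rhpxj
Final line 11: qdve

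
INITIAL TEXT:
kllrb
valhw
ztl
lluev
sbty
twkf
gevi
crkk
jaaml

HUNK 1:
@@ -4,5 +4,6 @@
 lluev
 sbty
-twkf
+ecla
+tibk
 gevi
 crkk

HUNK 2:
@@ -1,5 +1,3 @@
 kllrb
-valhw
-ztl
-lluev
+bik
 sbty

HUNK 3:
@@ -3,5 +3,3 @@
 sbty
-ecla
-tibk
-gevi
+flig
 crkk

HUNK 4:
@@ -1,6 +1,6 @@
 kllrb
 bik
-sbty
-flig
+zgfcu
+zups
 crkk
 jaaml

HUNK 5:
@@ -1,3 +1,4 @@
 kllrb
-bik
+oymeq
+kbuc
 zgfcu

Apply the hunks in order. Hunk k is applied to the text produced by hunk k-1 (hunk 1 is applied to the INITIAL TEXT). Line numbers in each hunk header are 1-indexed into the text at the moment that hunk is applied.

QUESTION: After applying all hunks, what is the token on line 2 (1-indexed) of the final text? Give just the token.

Hunk 1: at line 4 remove [twkf] add [ecla,tibk] -> 10 lines: kllrb valhw ztl lluev sbty ecla tibk gevi crkk jaaml
Hunk 2: at line 1 remove [valhw,ztl,lluev] add [bik] -> 8 lines: kllrb bik sbty ecla tibk gevi crkk jaaml
Hunk 3: at line 3 remove [ecla,tibk,gevi] add [flig] -> 6 lines: kllrb bik sbty flig crkk jaaml
Hunk 4: at line 1 remove [sbty,flig] add [zgfcu,zups] -> 6 lines: kllrb bik zgfcu zups crkk jaaml
Hunk 5: at line 1 remove [bik] add [oymeq,kbuc] -> 7 lines: kllrb oymeq kbuc zgfcu zups crkk jaaml
Final line 2: oymeq

Answer: oymeq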